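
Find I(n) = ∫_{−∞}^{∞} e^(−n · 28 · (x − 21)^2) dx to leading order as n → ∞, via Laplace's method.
I(n) = sqrt(π/(28n))

Here φ(x) = 28 · (x − 21)^2 has its unique minimum at x* = 21 with φ(x*) = 0 and φ''(x*) = 56. Laplace's method gives
  I(n) ~ e^(−n φ(x*)) · sqrt(2π / (n · φ''(x*))) = sqrt(2π / (56n)) = sqrt(π/(28n)).
This is exact: substituting u = (x − 21)·sqrt(28n) gives I(n) = (1/sqrt(28n)) ∫_{−∞}^{∞} e^(−u^2) du = sqrt(π/(28n)).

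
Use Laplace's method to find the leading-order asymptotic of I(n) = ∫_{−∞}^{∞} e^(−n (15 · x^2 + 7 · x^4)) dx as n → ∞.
I(n) ~ sqrt(π/(15n))

φ(x) = 15 · x^2 + 7 · x^4 has its unique global minimum at x* = 0 (since φ'(x) = 30x + 28x^3 = 0 only at x = 0 for real x with both coefficients positive, and φ → ∞ as |x| → ∞). At x* = 0, φ(0) = 0 and φ''(0) = 30. Laplace's method then gives
  I(n) ~ sqrt(2π / (n · φ''(0))) · e^(−n φ(0)) = sqrt(2π / (30n)) = sqrt(π/(15n)).
The 7 · x^4 term contributes only at subleading order (an O(1/n) relative correction).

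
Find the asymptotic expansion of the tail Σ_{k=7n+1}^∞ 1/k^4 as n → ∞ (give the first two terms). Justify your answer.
Σ_{k>7n} 1/k^4 = 1/(3 · (7n)^3) − 1/(2 · (7n)^4) + O(1/(7n)^5)

Compare to the integral: ∫_{7n}^∞ x^(−4) dx = [−x^(−3)/3]_{7n}^∞ = 1/((4−1)·(7n)^3). The Euler-Maclaurin correction adds −f(7n)/2 = −1/(2·(7n)^4). Euler-Maclaurin then gives
  Σ_{k>7n} 1/k^4 = ∫_{7n}^∞ dx/x^4 − 1/(2·(7n)^4) + O(1/(7n)^5).
(Equivalently this is ζ(4) − Σ_{k≤7n} 1/k^4.)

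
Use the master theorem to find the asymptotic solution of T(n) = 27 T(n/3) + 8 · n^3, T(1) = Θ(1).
T(n) = Θ(n^3 log n)

log_3 27 = 3, and f(n) = 8 · n^3 = Θ(n^(log_3 27)). This is Case 2 of the master theorem: T(n) = Θ(f(n) · log n) = Θ(n^3 log n).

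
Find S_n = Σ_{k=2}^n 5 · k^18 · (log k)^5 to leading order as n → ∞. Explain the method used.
S_n ~ 5 · n^19 · (log n)^5 / 19

By integral comparison, S_n = ∫_1^n 5 · x^18 · (log x)^5 dx + O(n^18 · (log n)^5). For the integral, the leading term of ∫_1^n x^18 (log x)^5 dx is n^19/19 · (log n)^5 (by repeated integration by parts; each step lowers the log-exponent and produces a relatively O(1/log n) correction). Hence S_n ~ 5 · n^19 · (log n)^5 / 19.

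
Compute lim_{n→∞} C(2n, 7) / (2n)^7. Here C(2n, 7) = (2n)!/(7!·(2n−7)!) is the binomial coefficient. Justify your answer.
lim = 1/7! = 1/5040

With N = 2n → ∞: C(N, 7) / N^7 = [N(N−1)…(N−6)] / (7! · N^7) = (1/7!) · 1 · (1 − 1/(2n)) · … · (1 − 6/(2n)). Each factor → 1 as N → ∞, so the limit is 1/7! = 1/5040.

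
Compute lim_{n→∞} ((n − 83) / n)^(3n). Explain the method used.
lim = e^(−249)

Rewrite as (1 − 83/n)^(3n). By the standard limit (1 + x/n)^n → e^x, we have (1 − 83/n)^n → e^(−83), and raising to the 3rd power gives e^(−249).
More precisely, ln[(1 − 83/n)^(3n)] = 3n · ln(1 − 83/n) = 3n · (-83/n + O(1/n^2)) = -249 + O(1/n) → -249.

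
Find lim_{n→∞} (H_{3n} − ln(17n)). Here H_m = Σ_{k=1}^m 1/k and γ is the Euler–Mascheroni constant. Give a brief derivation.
lim = ln(3/17) + γ

By Euler-Maclaurin, H_m = ln m + γ + O(1/m). So
  H_{3n} − ln(17n) = ln(3n) + γ − ln(17n) + O(1/n)
                       = ln(3/17) + γ + O(1/n).
Hence the limit is ln(3/17) + γ.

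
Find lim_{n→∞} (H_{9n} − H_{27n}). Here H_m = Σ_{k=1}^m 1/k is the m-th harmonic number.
lim = ln(9/27) = −ln 3

Euler-Maclaurin gives H_m = ln m + γ + 1/(2m) + O(1/m^2). The γ and O(1/m) terms cancel in the difference:
  H_{9n} − H_{27n} = ln(9n) − ln(27n) + O(1/n) = ln(9/27) + O(1/n).
Hence the limit is ln(9/27) = −ln 3.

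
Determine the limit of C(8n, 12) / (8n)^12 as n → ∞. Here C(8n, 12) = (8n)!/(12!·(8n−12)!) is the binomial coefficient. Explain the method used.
lim = 1/12! = 1/479001600

With N = 8n → ∞: C(N, 12) / N^12 = [N(N−1)…(N−11)] / (12! · N^12) = (1/12!) · 1 · (1 − 1/(8n)) · … · (1 − 11/(8n)). Each factor → 1 as N → ∞, so the limit is 1/12! = 1/479001600.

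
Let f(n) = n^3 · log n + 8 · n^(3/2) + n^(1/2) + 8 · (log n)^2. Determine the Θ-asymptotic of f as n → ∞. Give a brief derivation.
f(n) ∈ Θ(n^3 · log n)

Compare the terms by growth order. For large n, n^a · (log n)^b dominates n^a' · (log n)^b' iff a > a', or (a = a' and b > b'). Ranking the 4 terms shows the dominant one is n^3 · log n. Hence f(n) ∈ Θ(n^3 · log n).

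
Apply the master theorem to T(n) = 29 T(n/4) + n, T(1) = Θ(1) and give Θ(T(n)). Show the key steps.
T(n) = Θ(n^(log_4 29))

Master theorem: compare f(n) = n to n^(log_4 29) where log_4 29 ≈ 2.429. Since 1 < log_4 29, we have f(n) = O(n^(log_4 29 − ε)) for some ε > 0 — Case 1. Hence T(n) = Θ(n^(log_4 29)).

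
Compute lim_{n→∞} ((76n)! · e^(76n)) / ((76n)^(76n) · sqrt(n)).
lim = sqrt(2π·76)

Stirling: (76n)! ~ sqrt(2π·76n) · (76n/e)^(76n). Hence
  (76n)! · e^(76n) / (76n)^(76n) ~ sqrt(2π·76n).
Dividing by sqrt(n): sqrt(2π·76n) / sqrt(n) = sqrt(2π·76) · n^((1−1)/2), so the limit is sqrt(2π·76).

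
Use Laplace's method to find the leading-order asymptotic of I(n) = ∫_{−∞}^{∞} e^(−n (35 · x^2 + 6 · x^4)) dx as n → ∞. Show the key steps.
I(n) ~ sqrt(π/(35n))

φ(x) = 35 · x^2 + 6 · x^4 has its unique global minimum at x* = 0 (since φ'(x) = 70x + 24x^3 = 0 only at x = 0 for real x with both coefficients positive, and φ → ∞ as |x| → ∞). At x* = 0, φ(0) = 0 and φ''(0) = 70. Laplace's method then gives
  I(n) ~ sqrt(2π / (n · φ''(0))) · e^(−n φ(0)) = sqrt(2π / (70n)) = sqrt(π/(35n)).
The 6 · x^4 term contributes only at subleading order (an O(1/n) relative correction).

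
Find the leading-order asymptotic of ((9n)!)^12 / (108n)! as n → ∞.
((9n)!)^12/(108n)! ~ ((2π·9n)^(11/2) / sqrt(12)) · 12^(−12·9n)  →  0

Write N = 9n. Stirling: N! ~ sqrt(2π N)(N/e)^N and (12N)! ~ sqrt(2π·12N)·(12N/e)^(12N).
  (N!)^12/(12N)! ~ (2π N)^(12/2) (N/e)^(12N) / [sqrt(2π·12N) (12N/e)^(12N)]
     = (2π N)^(12/2) / sqrt(2π·12N) · (N/(12N))^(12N)
     = (2π N)^((12−1)/2) / sqrt(12) · 12^(−12N).
Since 12^12 > 1, the factor 12^(−12N) decays exponentially, so the ratio → 0. Substituting N = 9n gives the stated form.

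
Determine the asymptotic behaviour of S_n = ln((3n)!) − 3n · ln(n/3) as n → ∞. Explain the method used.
S_n ~ 3n · (ln 9 − 1) + O(ln n)

Stirling: ln((3n)!) = 3n ln(3n) − 3n + O(ln n).
  S_n = 3n ln(3n) − 3n − 3n ln(n/3) + O(ln n)
      = 3n ln(3n) − 3n ln n + 3n ln 3 − 3n + O(ln n)
      = 3n ln 3 + 3n ln 3 − 3n + O(ln n)
      = 3n (ln 9 − 1) + O(ln n).
Numerically ln(9) − 1 ≈ 1.1972.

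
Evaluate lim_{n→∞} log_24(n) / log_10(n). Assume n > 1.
lim = ln(10) / ln(24) = log_24(10)

Change of base: log_24(n) = ln n / ln 24 and log_10(n) = ln n / ln 10. The ratio is (ln n / ln 24) · (ln 10 / ln n) = ln 10 / ln 24, a constant independent of n. So the limit is ln 10 / ln 24 = log_24(10).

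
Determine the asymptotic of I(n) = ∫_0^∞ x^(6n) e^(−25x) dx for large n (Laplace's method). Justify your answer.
I(n) ~ (sqrt(2π·6n) / 25) · (6n/(25e))^(6n)

Write the integrand as exp(6n ln x − 25x) and set f(x) = 6n ln x − 25x. Then f'(x) = 6n/x − 25 = 0 at x* = 6n/25, and f''(x*) = −6n/x*^2 = −25^2/(6n). Laplace's method (interior maximum) gives
  I(n) ~ e^(f(x*)) · sqrt(2π / |f''(x*)|)
        = exp(6n ln(6n/25) − 6n) · sqrt(2π · 6n / 25^2)
        = (6n/25)^(6n) e^(−6n) · sqrt(2π·6n) / 25
        = (sqrt(2π·6n) / 25) · (6n/(25e))^(6n).
This matches Γ(6n+1)/25^(6n+1) with Stirling applied to Γ.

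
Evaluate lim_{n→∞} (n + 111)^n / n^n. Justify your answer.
lim = e^111

Rewrite as (1 + 111/n)^(n). By the standard limit (1 + x/n)^n → e^x, we have (1 + 111/n)^n → e^111, and raising to the 1st power gives e^111.
More precisely, ln[(1 + 111/n)^(n)] = n · ln(1 + 111/n) = n · (111/n + O(1/n^2)) = 111 + O(1/n) → 111.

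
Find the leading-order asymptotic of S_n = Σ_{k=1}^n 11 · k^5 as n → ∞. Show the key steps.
S_n ~ 11 · n^6 / 6

By integral comparison (Euler-Maclaurin), Σ_{k=1}^n 11 · k^5 = 11 · ∫_0^n x^5 dx + O(n^5) = 11 · n^6/6 + O(n^5). (Equivalently, Faulhaber's formula gives the same leading term.)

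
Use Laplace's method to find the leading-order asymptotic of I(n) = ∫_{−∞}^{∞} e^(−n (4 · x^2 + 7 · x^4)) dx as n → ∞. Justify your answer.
I(n) ~ sqrt(π/(4n))

φ(x) = 4 · x^2 + 7 · x^4 has its unique global minimum at x* = 0 (since φ'(x) = 8x + 28x^3 = 0 only at x = 0 for real x with both coefficients positive, and φ → ∞ as |x| → ∞). At x* = 0, φ(0) = 0 and φ''(0) = 8. Laplace's method then gives
  I(n) ~ sqrt(2π / (n · φ''(0))) · e^(−n φ(0)) = sqrt(2π / (8n)) = sqrt(π/(4n)).
The 7 · x^4 term contributes only at subleading order (an O(1/n) relative correction).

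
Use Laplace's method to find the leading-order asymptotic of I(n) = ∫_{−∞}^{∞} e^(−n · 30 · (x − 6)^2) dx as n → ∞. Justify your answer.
I(n) = sqrt(π/(30n))

Here φ(x) = 30 · (x − 6)^2 has its unique minimum at x* = 6 with φ(x*) = 0 and φ''(x*) = 60. Laplace's method gives
  I(n) ~ e^(−n φ(x*)) · sqrt(2π / (n · φ''(x*))) = sqrt(2π / (60n)) = sqrt(π/(30n)).
This is exact: substituting u = (x − 6)·sqrt(30n) gives I(n) = (1/sqrt(30n)) ∫_{−∞}^{∞} e^(−u^2) du = sqrt(π/(30n)).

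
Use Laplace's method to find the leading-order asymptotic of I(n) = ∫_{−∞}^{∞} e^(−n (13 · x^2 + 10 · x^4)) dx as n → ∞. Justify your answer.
I(n) ~ sqrt(π/(13n))

φ(x) = 13 · x^2 + 10 · x^4 has its unique global minimum at x* = 0 (since φ'(x) = 26x + 40x^3 = 0 only at x = 0 for real x with both coefficients positive, and φ → ∞ as |x| → ∞). At x* = 0, φ(0) = 0 and φ''(0) = 26. Laplace's method then gives
  I(n) ~ sqrt(2π / (n · φ''(0))) · e^(−n φ(0)) = sqrt(2π / (26n)) = sqrt(π/(13n)).
The 10 · x^4 term contributes only at subleading order (an O(1/n) relative correction).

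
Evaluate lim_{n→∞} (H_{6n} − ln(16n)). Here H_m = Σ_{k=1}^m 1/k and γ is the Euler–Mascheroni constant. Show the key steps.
lim = ln(3/8) + γ

By Euler-Maclaurin, H_m = ln m + γ + O(1/m). So
  H_{6n} − ln(16n) = ln(6n) + γ − ln(16n) + O(1/n)
                       = ln(6/16) + γ + O(1/n).
Hence the limit is ln(6/16) + γ (= ln(3/8)).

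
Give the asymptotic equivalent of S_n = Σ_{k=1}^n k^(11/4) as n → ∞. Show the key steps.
S_n ~ (4/15) · n^(15/4)

Integral comparison: Σ_{k=1}^n k^(11/4) = ∫_0^n x^(11/4) dx + O(n^(11/4)). The integral is n^(1 + 11/4) / (1 + 11/4) = n^((11+4)/4) / ((11+4)/4) = (4/15) · n^(15/4).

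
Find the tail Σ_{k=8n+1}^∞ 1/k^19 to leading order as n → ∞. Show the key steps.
Σ_{k>8n} 1/k^19 ~ 1/(18 · (8n)^18)

Compare to the integral: ∫_{8n}^∞ x^(−19) dx = [−x^(−18)/18]_{8n}^∞ = 1/((19−1)·(8n)^18). Euler-Maclaurin then gives
  Σ_{k>8n} 1/k^19 = ∫_{8n}^∞ dx/x^19 − 1/(2·(8n)^19) + O(1/(8n)^20).
(Equivalently this is ζ(19) − Σ_{k≤8n} 1/k^19.)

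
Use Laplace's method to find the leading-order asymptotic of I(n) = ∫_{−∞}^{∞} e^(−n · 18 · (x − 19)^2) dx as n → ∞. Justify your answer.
I(n) = sqrt(π/(18n))

Here φ(x) = 18 · (x − 19)^2 has its unique minimum at x* = 19 with φ(x*) = 0 and φ''(x*) = 36. Laplace's method gives
  I(n) ~ e^(−n φ(x*)) · sqrt(2π / (n · φ''(x*))) = sqrt(2π / (36n)) = sqrt(π/(18n)).
This is exact: substituting u = (x − 19)·sqrt(18n) gives I(n) = (1/sqrt(18n)) ∫_{−∞}^{∞} e^(−u^2) du = sqrt(π/(18n)).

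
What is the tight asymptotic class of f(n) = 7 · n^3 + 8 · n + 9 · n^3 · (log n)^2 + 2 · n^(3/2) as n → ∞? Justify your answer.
f(n) ∈ Θ(n^3 · (log n)^2)

Compare the terms by growth order. For large n, n^a · (log n)^b dominates n^a' · (log n)^b' iff a > a', or (a = a' and b > b'). Ranking the 4 terms shows the dominant one is 9 · n^3 · (log n)^2. Hence f(n) ∈ Θ(n^3 · (log n)^2).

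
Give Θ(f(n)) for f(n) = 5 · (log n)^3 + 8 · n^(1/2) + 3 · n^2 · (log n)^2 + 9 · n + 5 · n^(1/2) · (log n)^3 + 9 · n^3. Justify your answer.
f(n) ∈ Θ(n^3)

Compare the terms by growth order. For large n, n^a · (log n)^b dominates n^a' · (log n)^b' iff a > a', or (a = a' and b > b'). Ranking the 6 terms shows the dominant one is 9 · n^3. Hence f(n) ∈ Θ(n^3).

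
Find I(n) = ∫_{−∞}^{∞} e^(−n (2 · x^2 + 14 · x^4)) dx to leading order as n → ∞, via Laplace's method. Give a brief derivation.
I(n) ~ sqrt(π/(2n))

φ(x) = 2 · x^2 + 14 · x^4 has its unique global minimum at x* = 0 (since φ'(x) = 4x + 56x^3 = 0 only at x = 0 for real x with both coefficients positive, and φ → ∞ as |x| → ∞). At x* = 0, φ(0) = 0 and φ''(0) = 4. Laplace's method then gives
  I(n) ~ sqrt(2π / (n · φ''(0))) · e^(−n φ(0)) = sqrt(2π / (4n)) = sqrt(π/(2n)).
The 14 · x^4 term contributes only at subleading order (an O(1/n) relative correction).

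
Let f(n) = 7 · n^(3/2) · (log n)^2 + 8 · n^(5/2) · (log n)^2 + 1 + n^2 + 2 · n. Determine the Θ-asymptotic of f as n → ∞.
f(n) ∈ Θ(n^(5/2) · (log n)^2)

Compare the terms by growth order. For large n, n^a · (log n)^b dominates n^a' · (log n)^b' iff a > a', or (a = a' and b > b'). Ranking the 5 terms shows the dominant one is 8 · n^(5/2) · (log n)^2. Hence f(n) ∈ Θ(n^(5/2) · (log n)^2).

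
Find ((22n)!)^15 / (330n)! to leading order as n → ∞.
((22n)!)^15/(330n)! ~ ((2π·22n)^(14/2) / sqrt(15)) · 15^(−15·22n)  →  0

Write N = 22n. Stirling: N! ~ sqrt(2π N)(N/e)^N and (15N)! ~ sqrt(2π·15N)·(15N/e)^(15N).
  (N!)^15/(15N)! ~ (2π N)^(15/2) (N/e)^(15N) / [sqrt(2π·15N) (15N/e)^(15N)]
     = (2π N)^(15/2) / sqrt(2π·15N) · (N/(15N))^(15N)
     = (2π N)^((15−1)/2) / sqrt(15) · 15^(−15N).
Since 15^15 > 1, the factor 15^(−15N) decays exponentially, so the ratio → 0. Substituting N = 22n gives the stated form.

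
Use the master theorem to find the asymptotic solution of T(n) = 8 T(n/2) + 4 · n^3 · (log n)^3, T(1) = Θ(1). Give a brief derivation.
T(n) = Θ(n^3 · (log n)^4)

Here log_2 8 = 3 and f(n) = 4 · n^3 · (log n)^3 = Θ(n^(log_2 8) · (log n)^3). This is the extended Case 2 of the master theorem (f matches the critical exponent up to log factors), giving T(n) = Θ(n^(log_2 8) · (log n)^(3+1)) = Θ(n^3 · (log n)^4).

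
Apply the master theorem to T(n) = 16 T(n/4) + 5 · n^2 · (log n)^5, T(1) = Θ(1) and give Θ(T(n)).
T(n) = Θ(n^2 · (log n)^6)

Here log_4 16 = 2 and f(n) = 5 · n^2 · (log n)^5 = Θ(n^(log_4 16) · (log n)^5). This is the extended Case 2 of the master theorem (f matches the critical exponent up to log factors), giving T(n) = Θ(n^(log_4 16) · (log n)^(5+1)) = Θ(n^2 · (log n)^6).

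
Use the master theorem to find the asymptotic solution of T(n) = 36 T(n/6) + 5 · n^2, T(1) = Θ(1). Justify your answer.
T(n) = Θ(n^2 log n)

log_6 36 = 2, and f(n) = 5 · n^2 = Θ(n^(log_6 36)). This is Case 2 of the master theorem: T(n) = Θ(f(n) · log n) = Θ(n^2 log n).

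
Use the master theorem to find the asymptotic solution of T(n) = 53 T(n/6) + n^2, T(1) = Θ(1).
T(n) = Θ(n^(log_6 53))

Master theorem: compare f(n) = n^2 to n^(log_6 53) where log_6 53 ≈ 2.216. Since 2 < log_6 53, we have f(n) = O(n^(log_6 53 − ε)) for some ε > 0 — Case 1. Hence T(n) = Θ(n^(log_6 53)).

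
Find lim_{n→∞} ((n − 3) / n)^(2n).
lim = e^(−6)

Rewrite as (1 − 3/n)^(2n). By the standard limit (1 + x/n)^n → e^x, we have (1 − 3/n)^n → e^(−3), and raising to the 2nd power gives e^(−6).
More precisely, ln[(1 − 3/n)^(2n)] = 2n · ln(1 − 3/n) = 2n · (-3/n + O(1/n^2)) = -6 + O(1/n) → -6.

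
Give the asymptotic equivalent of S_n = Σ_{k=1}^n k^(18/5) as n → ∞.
S_n ~ (5/23) · n^(23/5)

Integral comparison: Σ_{k=1}^n k^(18/5) = ∫_0^n x^(18/5) dx + O(n^(18/5)). The integral is n^(1 + 18/5) / (1 + 18/5) = n^((18+5)/5) / ((18+5)/5) = (5/23) · n^(23/5).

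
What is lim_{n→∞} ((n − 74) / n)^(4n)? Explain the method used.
lim = e^(−296)

Rewrite as (1 − 74/n)^(4n). By the standard limit (1 + x/n)^n → e^x, we have (1 − 74/n)^n → e^(−74), and raising to the 4th power gives e^(−296).
More precisely, ln[(1 − 74/n)^(4n)] = 4n · ln(1 − 74/n) = 4n · (-74/n + O(1/n^2)) = -296 + O(1/n) → -296.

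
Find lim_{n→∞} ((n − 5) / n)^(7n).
lim = e^(−35)

Rewrite as (1 − 5/n)^(7n). By the standard limit (1 + x/n)^n → e^x, we have (1 − 5/n)^n → e^(−5), and raising to the 7th power gives e^(−35).
More precisely, ln[(1 − 5/n)^(7n)] = 7n · ln(1 − 5/n) = 7n · (-5/n + O(1/n^2)) = -35 + O(1/n) → -35.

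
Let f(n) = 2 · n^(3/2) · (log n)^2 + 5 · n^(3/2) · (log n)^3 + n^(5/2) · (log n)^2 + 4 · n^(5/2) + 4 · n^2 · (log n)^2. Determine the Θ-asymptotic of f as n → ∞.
f(n) ∈ Θ(n^(5/2) · (log n)^2)

Compare the terms by growth order. For large n, n^a · (log n)^b dominates n^a' · (log n)^b' iff a > a', or (a = a' and b > b'). Ranking the 5 terms shows the dominant one is n^(5/2) · (log n)^2. Hence f(n) ∈ Θ(n^(5/2) · (log n)^2).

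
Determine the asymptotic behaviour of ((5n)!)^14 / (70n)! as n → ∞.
((5n)!)^14/(70n)! ~ ((2π·5n)^(13/2) / sqrt(14)) · 14^(−14·5n)  →  0

Write N = 5n. Stirling: N! ~ sqrt(2π N)(N/e)^N and (14N)! ~ sqrt(2π·14N)·(14N/e)^(14N).
  (N!)^14/(14N)! ~ (2π N)^(14/2) (N/e)^(14N) / [sqrt(2π·14N) (14N/e)^(14N)]
     = (2π N)^(14/2) / sqrt(2π·14N) · (N/(14N))^(14N)
     = (2π N)^((14−1)/2) / sqrt(14) · 14^(−14N).
Since 14^14 > 1, the factor 14^(−14N) decays exponentially, so the ratio → 0. Substituting N = 5n gives the stated form.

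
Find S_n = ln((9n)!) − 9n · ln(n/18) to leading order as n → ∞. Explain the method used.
S_n ~ 9n · (ln 162 − 1) + O(ln n)

Stirling: ln((9n)!) = 9n ln(9n) − 9n + O(ln n).
  S_n = 9n ln(9n) − 9n − 9n ln(n/18) + O(ln n)
      = 9n ln(9n) − 9n ln n + 9n ln 18 − 9n + O(ln n)
      = 9n ln 9 + 9n ln 18 − 9n + O(ln n)
      = 9n (ln 162 − 1) + O(ln n).
Numerically ln(162) − 1 ≈ 4.0876.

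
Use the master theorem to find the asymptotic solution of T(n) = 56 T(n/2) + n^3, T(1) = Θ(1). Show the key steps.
T(n) = Θ(n^(log_2 56))

Master theorem: compare f(n) = n^3 to n^(log_2 56) where log_2 56 ≈ 5.807. Since 3 < log_2 56, we have f(n) = O(n^(log_2 56 − ε)) for some ε > 0 — Case 1. Hence T(n) = Θ(n^(log_2 56)).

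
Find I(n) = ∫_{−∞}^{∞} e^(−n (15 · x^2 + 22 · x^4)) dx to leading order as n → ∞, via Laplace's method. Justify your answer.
I(n) ~ sqrt(π/(15n))

φ(x) = 15 · x^2 + 22 · x^4 has its unique global minimum at x* = 0 (since φ'(x) = 30x + 88x^3 = 0 only at x = 0 for real x with both coefficients positive, and φ → ∞ as |x| → ∞). At x* = 0, φ(0) = 0 and φ''(0) = 30. Laplace's method then gives
  I(n) ~ sqrt(2π / (n · φ''(0))) · e^(−n φ(0)) = sqrt(2π / (30n)) = sqrt(π/(15n)).
The 22 · x^4 term contributes only at subleading order (an O(1/n) relative correction).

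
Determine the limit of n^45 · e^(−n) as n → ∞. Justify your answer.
lim = 0

Exponentials with base > 1 dominate every fixed polynomial: for any fixed c, n^c / e^n → 0 as n → ∞ (e.g. by the ratio test, or since e^n grows faster than any power of n). Hence n^45 · e^(−n) = n^45 / e^n → 0.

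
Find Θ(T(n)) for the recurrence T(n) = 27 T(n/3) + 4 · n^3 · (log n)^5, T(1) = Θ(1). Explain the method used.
T(n) = Θ(n^3 · (log n)^6)

Here log_3 27 = 3 and f(n) = 4 · n^3 · (log n)^5 = Θ(n^(log_3 27) · (log n)^5). This is the extended Case 2 of the master theorem (f matches the critical exponent up to log factors), giving T(n) = Θ(n^(log_3 27) · (log n)^(5+1)) = Θ(n^3 · (log n)^6).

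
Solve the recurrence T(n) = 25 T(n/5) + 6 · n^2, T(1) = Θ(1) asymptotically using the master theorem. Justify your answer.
T(n) = Θ(n^2 log n)

log_5 25 = 2, and f(n) = 6 · n^2 = Θ(n^(log_5 25)). This is Case 2 of the master theorem: T(n) = Θ(f(n) · log n) = Θ(n^2 log n).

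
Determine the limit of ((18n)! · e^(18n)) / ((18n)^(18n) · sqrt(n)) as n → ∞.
lim = sqrt(2π·18)

Stirling: (18n)! ~ sqrt(2π·18n) · (18n/e)^(18n). Hence
  (18n)! · e^(18n) / (18n)^(18n) ~ sqrt(2π·18n).
Dividing by sqrt(n): sqrt(2π·18n) / sqrt(n) = sqrt(2π·18) · n^((1−1)/2), so the limit is sqrt(2π·18).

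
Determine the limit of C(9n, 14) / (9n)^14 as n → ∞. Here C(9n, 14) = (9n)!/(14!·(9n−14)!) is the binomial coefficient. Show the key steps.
lim = 1/14! = 1/87178291200

With N = 9n → ∞: C(N, 14) / N^14 = [N(N−1)…(N−13)] / (14! · N^14) = (1/14!) · 1 · (1 − 1/(9n)) · … · (1 − 13/(9n)). Each factor → 1 as N → ∞, so the limit is 1/14! = 1/87178291200.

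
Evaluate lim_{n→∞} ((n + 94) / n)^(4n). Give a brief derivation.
lim = e^376

Rewrite as (1 + 94/n)^(4n). By the standard limit (1 + x/n)^n → e^x, we have (1 + 94/n)^n → e^94, and raising to the 4th power gives e^376.
More precisely, ln[(1 + 94/n)^(4n)] = 4n · ln(1 + 94/n) = 4n · (94/n + O(1/n^2)) = 376 + O(1/n) → 376.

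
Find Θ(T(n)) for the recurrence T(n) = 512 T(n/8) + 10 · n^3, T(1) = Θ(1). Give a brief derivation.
T(n) = Θ(n^3 log n)

log_8 512 = 3, and f(n) = 10 · n^3 = Θ(n^(log_8 512)). This is Case 2 of the master theorem: T(n) = Θ(f(n) · log n) = Θ(n^3 log n).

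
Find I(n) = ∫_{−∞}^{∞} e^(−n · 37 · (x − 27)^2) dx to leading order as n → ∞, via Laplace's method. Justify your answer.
I(n) = sqrt(π/(37n))

Here φ(x) = 37 · (x − 27)^2 has its unique minimum at x* = 27 with φ(x*) = 0 and φ''(x*) = 74. Laplace's method gives
  I(n) ~ e^(−n φ(x*)) · sqrt(2π / (n · φ''(x*))) = sqrt(2π / (74n)) = sqrt(π/(37n)).
This is exact: substituting u = (x − 27)·sqrt(37n) gives I(n) = (1/sqrt(37n)) ∫_{−∞}^{∞} e^(−u^2) du = sqrt(π/(37n)).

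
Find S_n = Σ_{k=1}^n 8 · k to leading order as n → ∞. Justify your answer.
S_n ~ 4 · n^2

By integral comparison (Euler-Maclaurin), Σ_{k=1}^n 8 · k = 8 · ∫_0^n x^1 dx + O(n) = 8 · n^2/2 = 4 · n^2 + O(n). (Equivalently, Faulhaber's formula gives the same leading term.)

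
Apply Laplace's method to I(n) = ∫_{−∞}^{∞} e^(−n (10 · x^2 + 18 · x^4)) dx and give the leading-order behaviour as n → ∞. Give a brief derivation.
I(n) ~ sqrt(π/(10n))

φ(x) = 10 · x^2 + 18 · x^4 has its unique global minimum at x* = 0 (since φ'(x) = 20x + 72x^3 = 0 only at x = 0 for real x with both coefficients positive, and φ → ∞ as |x| → ∞). At x* = 0, φ(0) = 0 and φ''(0) = 20. Laplace's method then gives
  I(n) ~ sqrt(2π / (n · φ''(0))) · e^(−n φ(0)) = sqrt(2π / (20n)) = sqrt(π/(10n)).
The 18 · x^4 term contributes only at subleading order (an O(1/n) relative correction).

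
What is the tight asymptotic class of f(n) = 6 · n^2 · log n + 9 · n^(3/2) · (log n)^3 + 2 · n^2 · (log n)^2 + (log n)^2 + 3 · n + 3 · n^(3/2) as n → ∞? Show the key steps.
f(n) ∈ Θ(n^2 · (log n)^2)

Compare the terms by growth order. For large n, n^a · (log n)^b dominates n^a' · (log n)^b' iff a > a', or (a = a' and b > b'). Ranking the 6 terms shows the dominant one is 2 · n^2 · (log n)^2. Hence f(n) ∈ Θ(n^2 · (log n)^2).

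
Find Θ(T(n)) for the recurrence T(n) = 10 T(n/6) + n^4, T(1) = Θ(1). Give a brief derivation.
T(n) = Θ(n^4)

log_6 10 ≈ 1.285. f(n) = n^4 dominates n^(log_6 10) since 4 > 1.285, and the regularity condition a·f(n/b) = 10·(n/6)^4 = (10/1296)·n^4 ≤ c·f(n) holds with c = 10/1296 ≈ 0.00772 < 1. So this is Case 3: T(n) = Θ(f(n)) = Θ(n^4).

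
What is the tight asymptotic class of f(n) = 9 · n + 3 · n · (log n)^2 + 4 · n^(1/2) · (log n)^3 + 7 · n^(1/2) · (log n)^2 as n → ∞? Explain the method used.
f(n) ∈ Θ(n · (log n)^2)

Compare the terms by growth order. For large n, n^a · (log n)^b dominates n^a' · (log n)^b' iff a > a', or (a = a' and b > b'). Ranking the 4 terms shows the dominant one is 3 · n · (log n)^2. Hence f(n) ∈ Θ(n · (log n)^2).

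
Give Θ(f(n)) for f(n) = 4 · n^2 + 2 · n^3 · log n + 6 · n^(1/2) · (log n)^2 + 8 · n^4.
f(n) ∈ Θ(n^4)

Compare the terms by growth order. For large n, n^a · (log n)^b dominates n^a' · (log n)^b' iff a > a', or (a = a' and b > b'). Ranking the 4 terms shows the dominant one is 8 · n^4. Hence f(n) ∈ Θ(n^4).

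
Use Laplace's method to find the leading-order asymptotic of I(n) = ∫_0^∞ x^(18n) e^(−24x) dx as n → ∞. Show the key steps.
I(n) ~ (sqrt(2π·18n) / 24) · (18n/(24e))^(18n)

Write the integrand as exp(18n ln x − 24x) and set f(x) = 18n ln x − 24x. Then f'(x) = 18n/x − 24 = 0 at x* = 18n/24, and f''(x*) = −18n/x*^2 = −24^2/(18n). Laplace's method (interior maximum) gives
  I(n) ~ e^(f(x*)) · sqrt(2π / |f''(x*)|)
        = exp(18n ln(18n/24) − 18n) · sqrt(2π · 18n / 24^2)
        = (18n/24)^(18n) e^(−18n) · sqrt(2π·18n) / 24
        = (sqrt(2π·18n) / 24) · (18n/(24e))^(18n).
This matches Γ(18n+1)/24^(18n+1) with Stirling applied to Γ.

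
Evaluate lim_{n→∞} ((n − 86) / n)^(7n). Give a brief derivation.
lim = e^(−602)

Rewrite as (1 − 86/n)^(7n). By the standard limit (1 + x/n)^n → e^x, we have (1 − 86/n)^n → e^(−86), and raising to the 7th power gives e^(−602).
More precisely, ln[(1 − 86/n)^(7n)] = 7n · ln(1 − 86/n) = 7n · (-86/n + O(1/n^2)) = -602 + O(1/n) → -602.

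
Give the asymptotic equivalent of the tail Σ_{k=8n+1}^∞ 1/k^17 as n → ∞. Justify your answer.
Σ_{k>8n} 1/k^17 ~ 1/(16 · (8n)^16)

Compare to the integral: ∫_{8n}^∞ x^(−17) dx = [−x^(−16)/16]_{8n}^∞ = 1/((17−1)·(8n)^16). Euler-Maclaurin then gives
  Σ_{k>8n} 1/k^17 = ∫_{8n}^∞ dx/x^17 − 1/(2·(8n)^17) + O(1/(8n)^18).
(Equivalently this is ζ(17) − Σ_{k≤8n} 1/k^17.)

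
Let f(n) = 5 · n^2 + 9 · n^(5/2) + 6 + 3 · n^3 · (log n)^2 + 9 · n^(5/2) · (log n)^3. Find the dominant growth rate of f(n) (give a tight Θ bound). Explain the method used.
f(n) ∈ Θ(n^3 · (log n)^2)

Compare the terms by growth order. For large n, n^a · (log n)^b dominates n^a' · (log n)^b' iff a > a', or (a = a' and b > b'). Ranking the 5 terms shows the dominant one is 3 · n^3 · (log n)^2. Hence f(n) ∈ Θ(n^3 · (log n)^2).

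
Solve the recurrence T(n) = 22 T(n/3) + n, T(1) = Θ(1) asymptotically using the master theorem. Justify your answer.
T(n) = Θ(n^(log_3 22))

Master theorem: compare f(n) = n to n^(log_3 22) where log_3 22 ≈ 2.814. Since 1 < log_3 22, we have f(n) = O(n^(log_3 22 − ε)) for some ε > 0 — Case 1. Hence T(n) = Θ(n^(log_3 22)).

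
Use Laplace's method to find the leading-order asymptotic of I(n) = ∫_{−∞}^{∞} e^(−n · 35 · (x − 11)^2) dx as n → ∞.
I(n) = sqrt(π/(35n))

Here φ(x) = 35 · (x − 11)^2 has its unique minimum at x* = 11 with φ(x*) = 0 and φ''(x*) = 70. Laplace's method gives
  I(n) ~ e^(−n φ(x*)) · sqrt(2π / (n · φ''(x*))) = sqrt(2π / (70n)) = sqrt(π/(35n)).
This is exact: substituting u = (x − 11)·sqrt(35n) gives I(n) = (1/sqrt(35n)) ∫_{−∞}^{∞} e^(−u^2) du = sqrt(π/(35n)).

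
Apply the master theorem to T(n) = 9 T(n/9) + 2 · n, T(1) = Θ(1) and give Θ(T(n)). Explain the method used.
T(n) = Θ(n log n)

log_9 9 = 1, and f(n) = 2 · n = Θ(n^(log_9 9)). This is Case 2 of the master theorem: T(n) = Θ(f(n) · log n) = Θ(n log n).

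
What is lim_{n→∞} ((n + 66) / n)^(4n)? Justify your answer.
lim = e^264

Rewrite as (1 + 66/n)^(4n). By the standard limit (1 + x/n)^n → e^x, we have (1 + 66/n)^n → e^66, and raising to the 4th power gives e^264.
More precisely, ln[(1 + 66/n)^(4n)] = 4n · ln(1 + 66/n) = 4n · (66/n + O(1/n^2)) = 264 + O(1/n) → 264.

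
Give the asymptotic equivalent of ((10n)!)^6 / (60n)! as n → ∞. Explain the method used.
((10n)!)^6/(60n)! ~ ((2π·10n)^(5/2) / sqrt(6)) · 6^(−6·10n)  →  0

Write N = 10n. Stirling: N! ~ sqrt(2π N)(N/e)^N and (6N)! ~ sqrt(2π·6N)·(6N/e)^(6N).
  (N!)^6/(6N)! ~ (2π N)^(6/2) (N/e)^(6N) / [sqrt(2π·6N) (6N/e)^(6N)]
     = (2π N)^(6/2) / sqrt(2π·6N) · (N/(6N))^(6N)
     = (2π N)^((6−1)/2) / sqrt(6) · 6^(−6N).
Since 6^6 > 1, the factor 6^(−6N) decays exponentially, so the ratio → 0. Substituting N = 10n gives the stated form.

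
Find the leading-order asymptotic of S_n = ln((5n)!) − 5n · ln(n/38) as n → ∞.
S_n ~ 5n · (ln 190 − 1) + O(ln n)

Stirling: ln((5n)!) = 5n ln(5n) − 5n + O(ln n).
  S_n = 5n ln(5n) − 5n − 5n ln(n/38) + O(ln n)
      = 5n ln(5n) − 5n ln n + 5n ln 38 − 5n + O(ln n)
      = 5n ln 5 + 5n ln 38 − 5n + O(ln n)
      = 5n (ln 190 − 1) + O(ln n).
Numerically ln(190) − 1 ≈ 4.2470.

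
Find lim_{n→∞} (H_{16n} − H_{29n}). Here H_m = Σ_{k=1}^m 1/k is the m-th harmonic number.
lim = ln(16/29)

Euler-Maclaurin gives H_m = ln m + γ + 1/(2m) + O(1/m^2). The γ and O(1/m) terms cancel in the difference:
  H_{16n} − H_{29n} = ln(16n) − ln(29n) + O(1/n) = ln(16/29) + O(1/n).
Hence the limit is ln(16/29).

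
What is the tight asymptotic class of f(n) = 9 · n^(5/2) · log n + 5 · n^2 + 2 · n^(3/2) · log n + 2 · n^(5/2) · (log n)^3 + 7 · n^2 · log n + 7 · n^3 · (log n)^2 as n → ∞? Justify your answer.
f(n) ∈ Θ(n^3 · (log n)^2)

Compare the terms by growth order. For large n, n^a · (log n)^b dominates n^a' · (log n)^b' iff a > a', or (a = a' and b > b'). Ranking the 6 terms shows the dominant one is 7 · n^3 · (log n)^2. Hence f(n) ∈ Θ(n^3 · (log n)^2).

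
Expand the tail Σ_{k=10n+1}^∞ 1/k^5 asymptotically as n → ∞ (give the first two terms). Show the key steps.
Σ_{k>10n} 1/k^5 = 1/(4 · (10n)^4) − 1/(2 · (10n)^5) + O(1/(10n)^6)

Compare to the integral: ∫_{10n}^∞ x^(−5) dx = [−x^(−4)/4]_{10n}^∞ = 1/((5−1)·(10n)^4). The Euler-Maclaurin correction adds −f(10n)/2 = −1/(2·(10n)^5). Euler-Maclaurin then gives
  Σ_{k>10n} 1/k^5 = ∫_{10n}^∞ dx/x^5 − 1/(2·(10n)^5) + O(1/(10n)^6).
(Equivalently this is ζ(5) − Σ_{k≤10n} 1/k^5.)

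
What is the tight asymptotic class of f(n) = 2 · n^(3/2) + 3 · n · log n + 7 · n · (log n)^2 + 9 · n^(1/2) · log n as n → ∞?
f(n) ∈ Θ(n^(3/2))

Compare the terms by growth order. For large n, n^a · (log n)^b dominates n^a' · (log n)^b' iff a > a', or (a = a' and b > b'). Ranking the 4 terms shows the dominant one is 2 · n^(3/2). Hence f(n) ∈ Θ(n^(3/2)).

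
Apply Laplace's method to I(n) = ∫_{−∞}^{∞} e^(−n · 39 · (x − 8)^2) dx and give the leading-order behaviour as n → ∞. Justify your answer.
I(n) = sqrt(π/(39n))

Here φ(x) = 39 · (x − 8)^2 has its unique minimum at x* = 8 with φ(x*) = 0 and φ''(x*) = 78. Laplace's method gives
  I(n) ~ e^(−n φ(x*)) · sqrt(2π / (n · φ''(x*))) = sqrt(2π / (78n)) = sqrt(π/(39n)).
This is exact: substituting u = (x − 8)·sqrt(39n) gives I(n) = (1/sqrt(39n)) ∫_{−∞}^{∞} e^(−u^2) du = sqrt(π/(39n)).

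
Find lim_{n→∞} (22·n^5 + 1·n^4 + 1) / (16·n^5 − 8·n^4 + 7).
lim = 22/16 = 11/8

For large n the leading n^5 terms dominate both numerator and denominator. Dividing top and bottom by n^5, every other term tends to 0, leaving 22/16 = 11/8.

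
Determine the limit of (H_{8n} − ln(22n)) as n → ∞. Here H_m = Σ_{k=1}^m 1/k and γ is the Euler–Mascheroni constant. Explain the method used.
lim = ln(4/11) + γ

By Euler-Maclaurin, H_m = ln m + γ + O(1/m). So
  H_{8n} − ln(22n) = ln(8n) + γ − ln(22n) + O(1/n)
                       = ln(8/22) + γ + O(1/n).
Hence the limit is ln(8/22) + γ (= ln(4/11)).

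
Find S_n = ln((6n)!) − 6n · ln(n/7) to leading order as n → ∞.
S_n ~ 6n · (ln 42 − 1) + O(ln n)

Stirling: ln((6n)!) = 6n ln(6n) − 6n + O(ln n).
  S_n = 6n ln(6n) − 6n − 6n ln(n/7) + O(ln n)
      = 6n ln(6n) − 6n ln n + 6n ln 7 − 6n + O(ln n)
      = 6n ln 6 + 6n ln 7 − 6n + O(ln n)
      = 6n (ln 42 − 1) + O(ln n).
Numerically ln(42) − 1 ≈ 2.7377.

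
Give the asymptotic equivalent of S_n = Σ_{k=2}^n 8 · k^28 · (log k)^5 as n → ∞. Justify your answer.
S_n ~ 8 · n^29 · (log n)^5 / 29

By integral comparison, S_n = ∫_1^n 8 · x^28 · (log x)^5 dx + O(n^28 · (log n)^5). For the integral, the leading term of ∫_1^n x^28 (log x)^5 dx is n^29/29 · (log n)^5 (by repeated integration by parts; each step lowers the log-exponent and produces a relatively O(1/log n) correction). Hence S_n ~ 8 · n^29 · (log n)^5 / 29.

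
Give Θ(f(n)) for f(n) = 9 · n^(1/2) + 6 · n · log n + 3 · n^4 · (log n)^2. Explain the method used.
f(n) ∈ Θ(n^4 · (log n)^2)

Compare the terms by growth order. For large n, n^a · (log n)^b dominates n^a' · (log n)^b' iff a > a', or (a = a' and b > b'). Ranking the 3 terms shows the dominant one is 3 · n^4 · (log n)^2. Hence f(n) ∈ Θ(n^4 · (log n)^2).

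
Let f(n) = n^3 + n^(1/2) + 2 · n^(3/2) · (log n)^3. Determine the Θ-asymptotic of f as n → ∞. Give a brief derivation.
f(n) ∈ Θ(n^3)

Compare the terms by growth order. For large n, n^a · (log n)^b dominates n^a' · (log n)^b' iff a > a', or (a = a' and b > b'). Ranking the 3 terms shows the dominant one is n^3. Hence f(n) ∈ Θ(n^3).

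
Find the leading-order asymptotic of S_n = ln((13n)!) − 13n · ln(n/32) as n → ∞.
S_n ~ 13n · (ln 416 − 1) + O(ln n)

Stirling: ln((13n)!) = 13n ln(13n) − 13n + O(ln n).
  S_n = 13n ln(13n) − 13n − 13n ln(n/32) + O(ln n)
      = 13n ln(13n) − 13n ln n + 13n ln 32 − 13n + O(ln n)
      = 13n ln 13 + 13n ln 32 − 13n + O(ln n)
      = 13n (ln 416 − 1) + O(ln n).
Numerically ln(416) − 1 ≈ 5.0307.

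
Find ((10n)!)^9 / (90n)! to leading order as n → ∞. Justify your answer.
((10n)!)^9/(90n)! ~ ((2π·10n)^(8/2) / 3) · 9^(−9·10n)  →  0

Write N = 10n. Stirling: N! ~ sqrt(2π N)(N/e)^N and (9N)! ~ sqrt(2π·9N)·(9N/e)^(9N).
  (N!)^9/(9N)! ~ (2π N)^(9/2) (N/e)^(9N) / [sqrt(2π·9N) (9N/e)^(9N)]
     = (2π N)^(9/2) / sqrt(2π·9N) · (N/(9N))^(9N)
     = (2π N)^((9−1)/2) / 3 · 9^(−9N).
Since 9^9 > 1, the factor 9^(−9N) decays exponentially, so the ratio → 0. Substituting N = 10n gives the stated form.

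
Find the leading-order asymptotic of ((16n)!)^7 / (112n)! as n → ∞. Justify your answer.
((16n)!)^7/(112n)! ~ ((2π·16n)^(6/2) / sqrt(7)) · 7^(−7·16n)  →  0

Write N = 16n. Stirling: N! ~ sqrt(2π N)(N/e)^N and (7N)! ~ sqrt(2π·7N)·(7N/e)^(7N).
  (N!)^7/(7N)! ~ (2π N)^(7/2) (N/e)^(7N) / [sqrt(2π·7N) (7N/e)^(7N)]
     = (2π N)^(7/2) / sqrt(2π·7N) · (N/(7N))^(7N)
     = (2π N)^((7−1)/2) / sqrt(7) · 7^(−7N).
Since 7^7 > 1, the factor 7^(−7N) decays exponentially, so the ratio → 0. Substituting N = 16n gives the stated form.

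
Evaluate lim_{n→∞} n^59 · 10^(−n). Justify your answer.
lim = 0

Exponentials with base > 1 dominate every fixed polynomial: for any fixed c, n^c / 10^n → 0 as n → ∞ (e.g. by the ratio test, or by writing 10^n = e^(n ln 10) and noting e^(n ln 10) / n^c → ∞). Hence n^59 · 10^(−n) = n^59 / 10^n → 0.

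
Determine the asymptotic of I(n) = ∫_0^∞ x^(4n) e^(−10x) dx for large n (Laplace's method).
I(n) ~ (sqrt(2π·4n) / 10) · (4n/(10e))^(4n)

Write the integrand as exp(4n ln x − 10x) and set f(x) = 4n ln x − 10x. Then f'(x) = 4n/x − 10 = 0 at x* = 4n/10, and f''(x*) = −4n/x*^2 = −10^2/(4n). Laplace's method (interior maximum) gives
  I(n) ~ e^(f(x*)) · sqrt(2π / |f''(x*)|)
        = exp(4n ln(4n/10) − 4n) · sqrt(2π · 4n / 10^2)
        = (4n/10)^(4n) e^(−4n) · sqrt(2π·4n) / 10
        = (sqrt(2π·4n) / 10) · (4n/(10e))^(4n).
This matches Γ(4n+1)/10^(4n+1) with Stirling applied to Γ.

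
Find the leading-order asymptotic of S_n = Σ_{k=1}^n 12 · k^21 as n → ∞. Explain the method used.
S_n ~ 6 · n^22 / 11

By integral comparison (Euler-Maclaurin), Σ_{k=1}^n 12 · k^21 = 12 · ∫_0^n x^21 dx + O(n^21) = 12 · n^22/22 = 6 · n^22 / 11 + O(n^21). (Equivalently, Faulhaber's formula gives the same leading term.)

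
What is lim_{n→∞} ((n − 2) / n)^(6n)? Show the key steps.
lim = e^(−12)

Rewrite as (1 − 2/n)^(6n). By the standard limit (1 + x/n)^n → e^x, we have (1 − 2/n)^n → e^(−2), and raising to the 6th power gives e^(−12).
More precisely, ln[(1 − 2/n)^(6n)] = 6n · ln(1 − 2/n) = 6n · (-2/n + O(1/n^2)) = -12 + O(1/n) → -12.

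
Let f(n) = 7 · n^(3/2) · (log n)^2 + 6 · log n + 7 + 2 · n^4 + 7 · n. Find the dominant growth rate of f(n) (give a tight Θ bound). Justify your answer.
f(n) ∈ Θ(n^4)

Compare the terms by growth order. For large n, n^a · (log n)^b dominates n^a' · (log n)^b' iff a > a', or (a = a' and b > b'). Ranking the 5 terms shows the dominant one is 2 · n^4. Hence f(n) ∈ Θ(n^4).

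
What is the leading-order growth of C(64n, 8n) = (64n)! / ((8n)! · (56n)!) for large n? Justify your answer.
C(64n, 8n) ~ (16777216/823543)^(8n) · sqrt(4/(7π·8n))

Write N = 8n. Apply Stirling to each factorial:
  (8N)! ~ sqrt(2π·8N) · (8N/e)^(8N),
  N! ~ sqrt(2π N) · (N/e)^N,
  (7N)! ~ sqrt(2π·7N) · (7N/e)^(7N).
The exponential factors combine to (8N)^(8N) / (N^N · (7N)^(7N)) = 8^(8N)/7^(7N) = (8^8/7^7)^N = (16777216/823543)^N.
The square-root prefactors combine to sqrt(2π·8N) / (sqrt(2π N)·sqrt(2π·7N)) = sqrt(8 / (2π·7·N)) = sqrt(4/(7π·8n)).
Substituting N = 8n: C(64n, 8n) ~ (16777216/823543)^(8n) · sqrt(4/(7π·8n)).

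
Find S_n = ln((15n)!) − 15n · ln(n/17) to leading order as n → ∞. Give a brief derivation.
S_n ~ 15n · (ln 255 − 1) + O(ln n)

Stirling: ln((15n)!) = 15n ln(15n) − 15n + O(ln n).
  S_n = 15n ln(15n) − 15n − 15n ln(n/17) + O(ln n)
      = 15n ln(15n) − 15n ln n + 15n ln 17 − 15n + O(ln n)
      = 15n ln 15 + 15n ln 17 − 15n + O(ln n)
      = 15n (ln 255 − 1) + O(ln n).
Numerically ln(255) − 1 ≈ 4.5413.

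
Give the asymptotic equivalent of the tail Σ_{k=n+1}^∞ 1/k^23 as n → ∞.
Σ_{k>n} 1/k^23 ~ 1/(22 · n^22)

Compare to the integral: ∫_{n}^∞ x^(−23) dx = [−x^(−22)/22]_{n}^∞ = 1/((23−1)·n^22). Euler-Maclaurin then gives
  Σ_{k>n} 1/k^23 = ∫_{n}^∞ dx/x^23 − 1/(2·n^23) + O(1/n^24).
(Equivalently this is ζ(23) − Σ_{k≤n} 1/k^23.)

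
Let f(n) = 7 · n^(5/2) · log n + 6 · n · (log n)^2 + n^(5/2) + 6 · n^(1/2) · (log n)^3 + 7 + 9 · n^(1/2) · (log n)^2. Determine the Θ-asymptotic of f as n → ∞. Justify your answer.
f(n) ∈ Θ(n^(5/2) · log n)

Compare the terms by growth order. For large n, n^a · (log n)^b dominates n^a' · (log n)^b' iff a > a', or (a = a' and b > b'). Ranking the 6 terms shows the dominant one is 7 · n^(5/2) · log n. Hence f(n) ∈ Θ(n^(5/2) · log n).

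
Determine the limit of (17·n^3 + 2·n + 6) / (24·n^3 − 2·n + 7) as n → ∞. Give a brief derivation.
lim = 17/24

For large n the leading n^3 terms dominate both numerator and denominator. Dividing top and bottom by n^3, every other term tends to 0, leaving 17/24.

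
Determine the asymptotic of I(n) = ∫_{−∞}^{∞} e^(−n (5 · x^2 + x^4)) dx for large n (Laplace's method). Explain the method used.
I(n) ~ sqrt(π/(5n))

φ(x) = 5 · x^2 + x^4 has its unique global minimum at x* = 0 (since φ'(x) = 10x + 4x^3 = 0 only at x = 0 for real x with both coefficients positive, and φ → ∞ as |x| → ∞). At x* = 0, φ(0) = 0 and φ''(0) = 10. Laplace's method then gives
  I(n) ~ sqrt(2π / (n · φ''(0))) · e^(−n φ(0)) = sqrt(2π / (10n)) = sqrt(π/(5n)).
The x^4 term contributes only at subleading order (an O(1/n) relative correction).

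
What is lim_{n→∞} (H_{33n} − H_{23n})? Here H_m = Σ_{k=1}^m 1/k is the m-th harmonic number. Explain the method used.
lim = ln(33/23)

Euler-Maclaurin gives H_m = ln m + γ + 1/(2m) + O(1/m^2). The γ and O(1/m) terms cancel in the difference:
  H_{33n} − H_{23n} = ln(33n) − ln(23n) + O(1/n) = ln(33/23) + O(1/n).
Hence the limit is ln(33/23).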